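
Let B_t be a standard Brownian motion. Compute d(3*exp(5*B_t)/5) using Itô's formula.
d(3*exp(5*B_t)/5) = (15*exp(5*B_t)/2) dt + (3*exp(5*B_t)) dB_t

Itô's formula for f(B_t) gives d f(B_t) = f'(B_t) dB_t + (1/2) f''(B_t) dt. Compute derivatives of f(x) = 3*exp(5*x)/5:
  f'(x)  = 3*exp(5*x)
  f''(x) = 15*exp(5*x)
Substitute x = B_t and multiply the f'' term by 1/2:
  drift     = (1/2) * (15*exp(5*x)) evaluated at B_t = 15*exp(5*B_t)/2
  diffusion = (3*exp(5*x)) evaluated at B_t = 3*exp(5*B_t)
Therefore d(3*exp(5*B_t)/5) = (15*exp(5*B_t)/2) dt + (3*exp(5*B_t)) dB_t.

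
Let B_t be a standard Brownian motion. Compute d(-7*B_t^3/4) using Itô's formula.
d(-7*B_t^3/4) = (-21*B_t/4) dt + (-21*B_t^2/4) dB_t

Itô's formula for f(B_t) gives d f(B_t) = f'(B_t) dB_t + (1/2) f''(B_t) dt. Compute derivatives of f(x) = -7*x^3/4:
  f'(x)  = -21*x^2/4
  f''(x) = -21*x/2
Substitute x = B_t and multiply the f'' term by 1/2:
  drift     = (1/2) * (-21*x/2) evaluated at B_t = -21*B_t/4
  diffusion = (-21*x^2/4) evaluated at B_t = -21*B_t^2/4
Therefore d(-7*B_t^3/4) = (-21*B_t/4) dt + (-21*B_t^2/4) dB_t.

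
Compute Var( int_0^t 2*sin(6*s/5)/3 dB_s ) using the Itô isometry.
Var = 2*t/9 - 5*sin(12*t/5)/54

The Itô integral of a deterministic integrand f(s) has mean 0 because each increment f(s) * (B_{s+ds} - B_s) has mean 0. By the Itô isometry:
  Var( int_0^t f(s) dB_s ) = E[ (int_0^t f(s) dB_s)^2 ] = int_0^t f(s)^2 ds.
Here f(s) = 2*sin(6*s/5)/3, so f(s)^2 = 4*sin(6*s/5)^2/9. Integrate:
  int_0^t (4*sin(6*s/5)^2/9) ds = 2*t/9 - 5*sin(12*t/5)/54.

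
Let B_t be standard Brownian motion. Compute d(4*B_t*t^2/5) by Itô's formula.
d(4*B_t*t^2/5) = (8*B_t*t/5) dt + (4*t^2/5) dB_t

Itô's formula for f(t, x): d f(t, B_t) = (f_t + (1/2) f_xx) dt + f_x dB_t. Compute partials of f(t, x) = 4*t^2*x/5:
  f_t(t,x)  = 8*t*x/5
  f_x(t,x)  = 4*t^2/5
  f_xx(t,x) = 0
Assemble drift = f_t + (1/2) f_xx = 8*t*x/5 and diffusion = f_x = 4*t^2/5. Substituting x = B_t:
  d(4*B_t*t^2/5) = (8*B_t*t/5) dt + (4*t^2/5) dB_t.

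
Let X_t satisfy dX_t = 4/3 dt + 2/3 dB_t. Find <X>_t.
<X>_t = 4*t/9

For an Itô process dX_t = a(t) dt + b(t) dB_t, the quadratic variation is <X>_t = int_0^t b(s)^2 ds (the drift term does not contribute). Here b(s) = 2/3, so
  b(s)^2 = 4/9.
Integrating from 0 to t:
  <X>_t = int_0^t (4/9) ds = 4*t/9.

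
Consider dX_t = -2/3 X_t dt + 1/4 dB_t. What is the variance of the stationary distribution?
lim Var(X_t) = 3/64

The OU SDE dX = -theta X dt + sigma dB admits the integrating factor exp(theta t): d(exp(theta t) X_t) = sigma exp(theta t) dB_t. Integrating from 0 to t gives X_t = x_0 * exp(-theta t) + sigma * int_0^t exp(-theta (t-s)) dB_s for any initial x_0. The Itô integral has variance (by the Itô isometry) sigma^2 * int_0^t exp(-2 theta (t - s)) ds = sigma^2 * (1 - exp(-2 theta t)) / (2 theta), independent of x_0.
With theta = 2/3, sigma = 1/4:
  Var(X_t) = (1/4)^2 * (1 - exp(-2*2/3 t)) / (2 * 2/3) = 3/64 - 3*exp(-4*t/3)/64.
As t -> infinity, exp(-2*2/3 t) -> 0, so the stationary variance is sigma^2 / (2 theta) = 3/64.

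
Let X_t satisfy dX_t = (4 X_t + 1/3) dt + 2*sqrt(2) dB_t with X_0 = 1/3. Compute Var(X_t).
Var(X_t) = exp(8*t) - 1

The variance V(t) = Var(X_t) satisfies V'(t) = 2 a V(t) + c^2 with V(0) = 0 (drift coefficient is linear in X, diffusion is constant). With a = 4, c = 2*sqrt(2), the solution is
  V(t) = (c^2 / (2 a)) * (exp(2 a t) - 1)
       = ((2*sqrt(2))^2 / (2*4)) * (exp(8 t) - 1)
       = exp(8*t) - 1.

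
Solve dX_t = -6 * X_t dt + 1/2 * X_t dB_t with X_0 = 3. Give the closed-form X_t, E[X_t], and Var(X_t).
X_t = 3 * exp((-49/8) t + (1/2) B_t); E[X_t] = 3*exp(-6*t); Var(X_t) = (9*exp(t/4) - 9)*exp(-12*t)

For GBM dX = mu X dt + sigma X dB with X_0 = x_0, apply Itô to Y = log X: dY = (mu - sigma^2/2) dt + sigma dB, so Y_t = log(x_0) + (mu - sigma^2/2) t + sigma B_t and hence X_t = x_0 * exp((mu - sigma^2/2) t + sigma B_t).
With mu = -6, sigma = 1/2, x_0 = 3, this gives:
  X_t = 3 * exp((-49/8) * t + (1/2) * B_t).
Since sigma*B_t ~ Normal(0, sigma^2 t), E[exp(sigma*B_t)] = exp(sigma^2 t / 2); so E[X_t] = x_0 * exp((mu - sigma^2/2) t) * exp(sigma^2 t / 2) = x_0 * exp(mu t) = 3*exp(-6*t).
Var(X_t) = E[X_t^2] - (E[X_t])^2 = x_0^2 * exp(2 mu t) * (exp(sigma^2 t) - 1) = (9*exp(t/4) - 9)*exp(-12*t).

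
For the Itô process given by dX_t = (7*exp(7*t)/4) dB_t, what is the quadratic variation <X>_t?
<X>_t = 7*exp(14*t)/32 - 7/32

For an Itô process dX_t = a(t) dt + b(t) dB_t, the quadratic variation is <X>_t = int_0^t b(s)^2 ds (the drift term does not contribute). Here b(s) = 7*exp(7*s)/4, so
  b(s)^2 = 49*exp(14*s)/16.
Integrating from 0 to t:
  <X>_t = int_0^t (49*exp(14*s)/16) ds = 7*exp(14*t)/32 - 7/32.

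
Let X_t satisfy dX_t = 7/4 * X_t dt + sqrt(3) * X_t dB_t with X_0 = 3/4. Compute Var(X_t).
Var(X_t) = 9*(exp(3*t) - 1)*exp(7*t/2)/16

For GBM dX = mu X dt + sigma X dB with X_0 = x_0, apply Itô to Y = log X: dY = (mu - sigma^2/2) dt + sigma dB, so Y_t = log(x_0) + (mu - sigma^2/2) t + sigma B_t and hence X_t = x_0 * exp((mu - sigma^2/2) t + sigma B_t).
With mu = 7/4, sigma = sqrt(3), x_0 = 3/4, this gives:
  X_t = 3/4 * exp((1/4) * t + (sqrt(3)) * B_t).
Since sigma*B_t ~ Normal(0, sigma^2 t), E[exp(sigma*B_t)] = exp(sigma^2 t / 2); so E[X_t] = x_0 * exp((mu - sigma^2/2) t) * exp(sigma^2 t / 2) = x_0 * exp(mu t) = 3*exp(7*t/4)/4.
Var(X_t) = E[X_t^2] - (E[X_t])^2 = x_0^2 * exp(2 mu t) * (exp(sigma^2 t) - 1) = 9*(exp(3*t) - 1)*exp(7*t/2)/16.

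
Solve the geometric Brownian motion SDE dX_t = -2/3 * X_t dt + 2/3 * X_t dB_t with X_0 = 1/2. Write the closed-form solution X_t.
X_t = 1/2 * exp((-8/9) * t + (2/3) * B_t)

For GBM dX = mu X dt + sigma X dB with X_0 = x_0, apply Itô to Y = log X: dY = (mu - sigma^2/2) dt + sigma dB, so Y_t = log(x_0) + (mu - sigma^2/2) t + sigma B_t and hence X_t = x_0 * exp((mu - sigma^2/2) t + sigma B_t).
With mu = -2/3, sigma = 2/3, x_0 = 1/2, this gives:
  X_t = 1/2 * exp((-8/9) * t + (2/3) * B_t).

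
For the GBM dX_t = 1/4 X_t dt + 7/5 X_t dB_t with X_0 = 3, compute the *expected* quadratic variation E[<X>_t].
E[<X>_t] = 294*exp(123*t/50)/41 - 294/41

<X>_t = int_0^t ((7/5) * X_s)^2 ds. Taking expectation inside the integral: E[<X>_t] = (7/5)^2 * int_0^t E[X_s^2] ds. For GBM, E[X_s^2] = x_0^2 * exp((2 mu + sigma^2) s). Integrating:
  E[<X>_t] = (7/5)^2 * 3^2 * (exp((2*(1/4) + (7/5)^2) t) - 1) / (2*(1/4) + (7/5)^2)
           = (7/5)^2 * 3^2 * (exp((123/50) t) - 1) / (123/50) = 294*exp(123*t/50)/41 - 294/41.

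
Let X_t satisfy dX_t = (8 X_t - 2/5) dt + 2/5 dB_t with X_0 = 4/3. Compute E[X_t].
E[X_t] = 77*exp(8*t)/60 + 1/20

Taking expectations and using E[dB_t] = 0, the mean m(t) = E[X_t] satisfies the ODE m'(t) = a m(t) + b with m(0) = x_0. With a = 8, b = -2/5, x_0 = 4/3, the solution is
  m(t) = x_0 * exp(a t) + (b/a) * (exp(a t) - 1)
       = (4/3) * exp(8 t) + ((-2/5)/8) * (exp(8 t) - 1)
       = 77*exp(8*t)/60 + 1/20.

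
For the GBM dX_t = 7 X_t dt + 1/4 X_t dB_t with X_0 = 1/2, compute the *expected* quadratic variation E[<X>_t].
E[<X>_t] = exp(225*t/16)/900 - 1/900

<X>_t = int_0^t ((1/4) * X_s)^2 ds. Taking expectation inside the integral: E[<X>_t] = (1/4)^2 * int_0^t E[X_s^2] ds. For GBM, E[X_s^2] = x_0^2 * exp((2 mu + sigma^2) s). Integrating:
  E[<X>_t] = (1/4)^2 * (1/2)^2 * (exp((2*7 + (1/4)^2) t) - 1) / (2*7 + (1/4)^2)
           = (1/4)^2 * (1/2)^2 * (exp((225/16) t) - 1) / (225/16) = exp(225*t/16)/900 - 1/900.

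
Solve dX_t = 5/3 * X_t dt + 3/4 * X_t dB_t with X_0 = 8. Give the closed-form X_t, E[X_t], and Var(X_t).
X_t = 8 * exp((133/96) t + (3/4) B_t); E[X_t] = 8*exp(5*t/3); Var(X_t) = 64*(exp(9*t/16) - 1)*exp(10*t/3)

For GBM dX = mu X dt + sigma X dB with X_0 = x_0, apply Itô to Y = log X: dY = (mu - sigma^2/2) dt + sigma dB, so Y_t = log(x_0) + (mu - sigma^2/2) t + sigma B_t and hence X_t = x_0 * exp((mu - sigma^2/2) t + sigma B_t).
With mu = 5/3, sigma = 3/4, x_0 = 8, this gives:
  X_t = 8 * exp((133/96) * t + (3/4) * B_t).
Since sigma*B_t ~ Normal(0, sigma^2 t), E[exp(sigma*B_t)] = exp(sigma^2 t / 2); so E[X_t] = x_0 * exp((mu - sigma^2/2) t) * exp(sigma^2 t / 2) = x_0 * exp(mu t) = 8*exp(5*t/3).
Var(X_t) = E[X_t^2] - (E[X_t])^2 = x_0^2 * exp(2 mu t) * (exp(sigma^2 t) - 1) = 64*(exp(9*t/16) - 1)*exp(10*t/3).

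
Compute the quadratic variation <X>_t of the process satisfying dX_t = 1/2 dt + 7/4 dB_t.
<X>_t = 49*t/16

For an Itô process dX_t = a(t) dt + b(t) dB_t, the quadratic variation is <X>_t = int_0^t b(s)^2 ds (the drift term does not contribute). Here b(s) = 7/4, so
  b(s)^2 = 49/16.
Integrating from 0 to t:
  <X>_t = int_0^t (49/16) ds = 49*t/16.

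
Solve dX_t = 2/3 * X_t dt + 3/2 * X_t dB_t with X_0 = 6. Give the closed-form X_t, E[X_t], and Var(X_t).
X_t = 6 * exp((-11/24) t + (3/2) B_t); E[X_t] = 6*exp(2*t/3); Var(X_t) = 36*(exp(9*t/4) - 1)*exp(4*t/3)

For GBM dX = mu X dt + sigma X dB with X_0 = x_0, apply Itô to Y = log X: dY = (mu - sigma^2/2) dt + sigma dB, so Y_t = log(x_0) + (mu - sigma^2/2) t + sigma B_t and hence X_t = x_0 * exp((mu - sigma^2/2) t + sigma B_t).
With mu = 2/3, sigma = 3/2, x_0 = 6, this gives:
  X_t = 6 * exp((-11/24) * t + (3/2) * B_t).
Since sigma*B_t ~ Normal(0, sigma^2 t), E[exp(sigma*B_t)] = exp(sigma^2 t / 2); so E[X_t] = x_0 * exp((mu - sigma^2/2) t) * exp(sigma^2 t / 2) = x_0 * exp(mu t) = 6*exp(2*t/3).
Var(X_t) = E[X_t^2] - (E[X_t])^2 = x_0^2 * exp(2 mu t) * (exp(sigma^2 t) - 1) = 36*(exp(9*t/4) - 1)*exp(4*t/3).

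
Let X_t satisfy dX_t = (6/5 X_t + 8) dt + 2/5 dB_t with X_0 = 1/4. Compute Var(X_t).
Var(X_t) = exp(12*t/5)/15 - 1/15

The variance V(t) = Var(X_t) satisfies V'(t) = 2 a V(t) + c^2 with V(0) = 0 (drift coefficient is linear in X, diffusion is constant). With a = 6/5, c = 2/5, the solution is
  V(t) = (c^2 / (2 a)) * (exp(2 a t) - 1)
       = ((2/5)^2 / (2*(6/5))) * (exp((12/5) t) - 1)
       = exp(12*t/5)/15 - 1/15.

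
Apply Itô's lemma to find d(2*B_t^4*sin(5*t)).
d(2*B_t^4*sin(5*t)) = (B_t^2*(10*B_t^2*cos(5*t) + 12*sin(5*t))) dt + (8*B_t^3*sin(5*t)) dB_t

Itô's formula for f(t, x): d f(t, B_t) = (f_t + (1/2) f_xx) dt + f_x dB_t. Compute partials of f(t, x) = 2*x^4*sin(5*t):
  f_t(t,x)  = 10*x^4*cos(5*t)
  f_x(t,x)  = 8*x^3*sin(5*t)
  f_xx(t,x) = 24*x^2*sin(5*t)
Assemble drift = f_t + (1/2) f_xx = x^2*(10*x^2*cos(5*t) + 12*sin(5*t)) and diffusion = f_x = 8*x^3*sin(5*t). Substituting x = B_t:
  d(2*B_t^4*sin(5*t)) = (B_t^2*(10*B_t^2*cos(5*t) + 12*sin(5*t))) dt + (8*B_t^3*sin(5*t)) dB_t.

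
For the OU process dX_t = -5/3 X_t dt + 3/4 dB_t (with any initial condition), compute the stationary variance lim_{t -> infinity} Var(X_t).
lim Var(X_t) = 27/160

The OU SDE dX = -theta X dt + sigma dB admits the integrating factor exp(theta t): d(exp(theta t) X_t) = sigma exp(theta t) dB_t. Integrating from 0 to t gives X_t = x_0 * exp(-theta t) + sigma * int_0^t exp(-theta (t-s)) dB_s for any initial x_0. The Itô integral has variance (by the Itô isometry) sigma^2 * int_0^t exp(-2 theta (t - s)) ds = sigma^2 * (1 - exp(-2 theta t)) / (2 theta), independent of x_0.
With theta = 5/3, sigma = 3/4:
  Var(X_t) = (3/4)^2 * (1 - exp(-2*5/3 t)) / (2 * 5/3) = 27/160 - 27*exp(-10*t/3)/160.
As t -> infinity, exp(-2*5/3 t) -> 0, so the stationary variance is sigma^2 / (2 theta) = 27/160.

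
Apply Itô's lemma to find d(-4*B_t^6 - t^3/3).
d(-4*B_t^6 - t^3/3) = (-60*B_t^4 - t^2) dt + (-24*B_t^5) dB_t

Itô's formula for f(t, x): d f(t, B_t) = (f_t + (1/2) f_xx) dt + f_x dB_t. Compute partials of f(t, x) = -t^3/3 - 4*x^6:
  f_t(t,x)  = -t^2
  f_x(t,x)  = -24*x^5
  f_xx(t,x) = -120*x^4
Assemble drift = f_t + (1/2) f_xx = -t^2 - 60*x^4 and diffusion = f_x = -24*x^5. Substituting x = B_t:
  d(-4*B_t^6 - t^3/3) = (-60*B_t^4 - t^2) dt + (-24*B_t^5) dB_t.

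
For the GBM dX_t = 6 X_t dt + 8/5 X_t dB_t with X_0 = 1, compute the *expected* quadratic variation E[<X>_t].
E[<X>_t] = 16*exp(364*t/25)/91 - 16/91

<X>_t = int_0^t ((8/5) * X_s)^2 ds. Taking expectation inside the integral: E[<X>_t] = (8/5)^2 * int_0^t E[X_s^2] ds. For GBM, E[X_s^2] = x_0^2 * exp((2 mu + sigma^2) s). Integrating:
  E[<X>_t] = (8/5)^2 * 1^2 * (exp((2*6 + (8/5)^2) t) - 1) / (2*6 + (8/5)^2)
           = (8/5)^2 * 1^2 * (exp((364/25) t) - 1) / (364/25) = 16*exp(364*t/25)/91 - 16/91.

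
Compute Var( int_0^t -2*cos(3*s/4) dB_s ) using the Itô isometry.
Var = 2*t + 4*sin(3*t/2)/3

The Itô integral of a deterministic integrand f(s) has mean 0 because each increment f(s) * (B_{s+ds} - B_s) has mean 0. By the Itô isometry:
  Var( int_0^t f(s) dB_s ) = E[ (int_0^t f(s) dB_s)^2 ] = int_0^t f(s)^2 ds.
Here f(s) = -2*cos(3*s/4), so f(s)^2 = 4*cos(3*s/4)^2. Integrate:
  int_0^t (4*cos(3*s/4)^2) ds = 2*t + 4*sin(3*t/2)/3.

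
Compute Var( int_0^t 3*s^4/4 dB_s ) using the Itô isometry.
Var = t^9/16

The Itô integral of a deterministic integrand f(s) has mean 0 because each increment f(s) * (B_{s+ds} - B_s) has mean 0. By the Itô isometry:
  Var( int_0^t f(s) dB_s ) = E[ (int_0^t f(s) dB_s)^2 ] = int_0^t f(s)^2 ds.
Here f(s) = 3*s^4/4, so f(s)^2 = 9*s^8/16. Integrate:
  int_0^t (9*s^8/16) ds = t^9/16.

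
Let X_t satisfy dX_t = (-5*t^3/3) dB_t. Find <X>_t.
<X>_t = 25*t^7/63

For an Itô process dX_t = a(t) dt + b(t) dB_t, the quadratic variation is <X>_t = int_0^t b(s)^2 ds (the drift term does not contribute). Here b(s) = -5*s^3/3, so
  b(s)^2 = 25*s^6/9.
Integrating from 0 to t:
  <X>_t = int_0^t (25*s^6/9) ds = 25*t^7/63.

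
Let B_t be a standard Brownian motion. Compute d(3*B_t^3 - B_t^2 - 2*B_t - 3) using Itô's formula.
d(3*B_t^3 - B_t^2 - 2*B_t - 3) = (9*B_t - 1) dt + (9*B_t^2 - 2*B_t - 2) dB_t

Itô's formula for f(B_t) gives d f(B_t) = f'(B_t) dB_t + (1/2) f''(B_t) dt. Compute derivatives of f(x) = 3*x^3 - x^2 - 2*x - 3:
  f'(x)  = 9*x^2 - 2*x - 2
  f''(x) = 18*x - 2
Substitute x = B_t and multiply the f'' term by 1/2:
  drift     = (1/2) * (18*x - 2) evaluated at B_t = 9*B_t - 1
  diffusion = (9*x^2 - 2*x - 2) evaluated at B_t = 9*B_t^2 - 2*B_t - 2
Therefore d(3*B_t^3 - B_t^2 - 2*B_t - 3) = (9*B_t - 1) dt + (9*B_t^2 - 2*B_t - 2) dB_t.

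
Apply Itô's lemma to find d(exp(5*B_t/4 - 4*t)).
d(exp(5*B_t/4 - 4*t)) = (-103*exp(5*B_t/4 - 4*t)/32) dt + (5*exp(5*B_t/4 - 4*t)/4) dB_t

Itô's formula for f(t, x): d f(t, B_t) = (f_t + (1/2) f_xx) dt + f_x dB_t. Compute partials of f(t, x) = exp(-4*t + 5*x/4):
  f_t(t,x)  = -4*exp(-4*t + 5*x/4)
  f_x(t,x)  = 5*exp(-4*t + 5*x/4)/4
  f_xx(t,x) = 25*exp(-4*t + 5*x/4)/16
Assemble drift = f_t + (1/2) f_xx = -103*exp(-4*t + 5*x/4)/32 and diffusion = f_x = 5*exp(-4*t + 5*x/4)/4. Substituting x = B_t:
  d(exp(5*B_t/4 - 4*t)) = (-103*exp(5*B_t/4 - 4*t)/32) dt + (5*exp(5*B_t/4 - 4*t)/4) dB_t.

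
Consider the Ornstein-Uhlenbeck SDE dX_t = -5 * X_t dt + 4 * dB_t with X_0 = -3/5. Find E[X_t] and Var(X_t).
E[X_t] = -3*exp(-5*t)/5; Var(X_t) = 8/5 - 8*exp(-10*t)/5

The OU SDE dX = -theta X dt + sigma dB admits the integrating factor exp(theta t): d(exp(theta t) X_t) = sigma exp(theta t) dB_t. Integrating from 0 to t:
  X_t = x_0 * exp(-theta t) + sigma * int_0^t exp(-theta (t-s)) dB_s.
The Itô integral has mean 0 and (by the Itô isometry) variance sigma^2 * int_0^t exp(-2 theta (t - s)) ds = sigma^2 * (1 - exp(-2 theta t)) / (2 theta).
With theta = 5, sigma = 4, x_0 = -3/5:
  E[X_t] = -3/5 * exp(-5 t) = -3*exp(-5*t)/5
  Var(X_t) = (4)^2 * (1 - exp(-2*5 t)) / (2 * 5) = 8/5 - 8*exp(-10*t)/5.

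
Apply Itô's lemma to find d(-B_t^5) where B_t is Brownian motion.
d(-B_t^5) = (-10*B_t^3) dt + (-5*B_t^4) dB_t

Itô's formula for f(B_t) gives d f(B_t) = f'(B_t) dB_t + (1/2) f''(B_t) dt. Compute derivatives of f(x) = -x^5:
  f'(x)  = -5*x^4
  f''(x) = -20*x^3
Substitute x = B_t and multiply the f'' term by 1/2:
  drift     = (1/2) * (-20*x^3) evaluated at B_t = -10*B_t^3
  diffusion = (-5*x^4) evaluated at B_t = -5*B_t^4
Therefore d(-B_t^5) = (-10*B_t^3) dt + (-5*B_t^4) dB_t.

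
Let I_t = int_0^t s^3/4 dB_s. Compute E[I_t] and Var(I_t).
E[I_t] = 0; Var(I_t) = t^7/112

The Itô integral of a deterministic integrand f(s) has mean 0 because each increment f(s) * (B_{s+ds} - B_s) has mean 0. By the Itô isometry:
  Var( int_0^t f(s) dB_s ) = E[ (int_0^t f(s) dB_s)^2 ] = int_0^t f(s)^2 ds.
Here f(s) = s^3/4, so f(s)^2 = s^6/16. Integrate:
  int_0^t (s^6/16) ds = t^7/112.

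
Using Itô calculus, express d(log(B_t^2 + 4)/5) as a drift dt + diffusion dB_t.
d(log(B_t^2 + 4)/5) = ((4 - B_t^2)/(5*(B_t^2 + 4)^2)) dt + (2*B_t/(5*(B_t^2 + 4))) dB_t

Itô's formula for f(B_t) gives d f(B_t) = f'(B_t) dB_t + (1/2) f''(B_t) dt. Compute derivatives of f(x) = log(x^2 + 4)/5:
  f'(x)  = 2*x/(5*(x^2 + 4))
  f''(x) = 2*(4 - x^2)/(5*(x^2 + 4)^2)
Substitute x = B_t and multiply the f'' term by 1/2:
  drift     = (1/2) * (2*(4 - x^2)/(5*(x^2 + 4)^2)) evaluated at B_t = (4 - B_t^2)/(5*(B_t^2 + 4)^2)
  diffusion = (2*x/(5*(x^2 + 4))) evaluated at B_t = 2*B_t/(5*(B_t^2 + 4))
Therefore d(log(B_t^2 + 4)/5) = ((4 - B_t^2)/(5*(B_t^2 + 4)^2)) dt + (2*B_t/(5*(B_t^2 + 4))) dB_t.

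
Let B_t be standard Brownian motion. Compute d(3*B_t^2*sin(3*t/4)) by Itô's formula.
d(3*B_t^2*sin(3*t/4)) = (9*B_t^2*cos(3*t/4)/4 + 3*sin(3*t/4)) dt + (6*B_t*sin(3*t/4)) dB_t

Itô's formula for f(t, x): d f(t, B_t) = (f_t + (1/2) f_xx) dt + f_x dB_t. Compute partials of f(t, x) = 3*x^2*sin(3*t/4):
  f_t(t,x)  = 9*x^2*cos(3*t/4)/4
  f_x(t,x)  = 6*x*sin(3*t/4)
  f_xx(t,x) = 6*sin(3*t/4)
Assemble drift = f_t + (1/2) f_xx = 9*x^2*cos(3*t/4)/4 + 3*sin(3*t/4) and diffusion = f_x = 6*x*sin(3*t/4). Substituting x = B_t:
  d(3*B_t^2*sin(3*t/4)) = (9*B_t^2*cos(3*t/4)/4 + 3*sin(3*t/4)) dt + (6*B_t*sin(3*t/4)) dB_t.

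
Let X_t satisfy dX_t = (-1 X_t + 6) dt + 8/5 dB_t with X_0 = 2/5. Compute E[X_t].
E[X_t] = 6 - 28*exp(-t)/5

Taking expectations and using E[dB_t] = 0, the mean m(t) = E[X_t] satisfies the ODE m'(t) = a m(t) + b with m(0) = x_0. With a = -1, b = 6, x_0 = 2/5, the solution is
  m(t) = x_0 * exp(a t) + (b/a) * (exp(a t) - 1)
       = (2/5) * exp((-1) t) + (6/(-1)) * (exp((-1) t) - 1)
       = 6 - 28*exp(-t)/5.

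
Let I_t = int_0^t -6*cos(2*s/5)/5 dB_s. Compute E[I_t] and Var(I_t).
E[I_t] = 0; Var(I_t) = 18*t/25 + 9*sin(4*t/5)/10

The Itô integral of a deterministic integrand f(s) has mean 0 because each increment f(s) * (B_{s+ds} - B_s) has mean 0. By the Itô isometry:
  Var( int_0^t f(s) dB_s ) = E[ (int_0^t f(s) dB_s)^2 ] = int_0^t f(s)^2 ds.
Here f(s) = -6*cos(2*s/5)/5, so f(s)^2 = 36*cos(2*s/5)^2/25. Integrate:
  int_0^t (36*cos(2*s/5)^2/25) ds = 18*t/25 + 9*sin(4*t/5)/10.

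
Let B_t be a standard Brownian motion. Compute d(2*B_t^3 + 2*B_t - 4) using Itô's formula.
d(2*B_t^3 + 2*B_t - 4) = (6*B_t) dt + (6*B_t^2 + 2) dB_t

Itô's formula for f(B_t) gives d f(B_t) = f'(B_t) dB_t + (1/2) f''(B_t) dt. Compute derivatives of f(x) = 2*x^3 + 2*x - 4:
  f'(x)  = 6*x^2 + 2
  f''(x) = 12*x
Substitute x = B_t and multiply the f'' term by 1/2:
  drift     = (1/2) * (12*x) evaluated at B_t = 6*B_t
  diffusion = (6*x^2 + 2) evaluated at B_t = 6*B_t^2 + 2
Therefore d(2*B_t^3 + 2*B_t - 4) = (6*B_t) dt + (6*B_t^2 + 2) dB_t.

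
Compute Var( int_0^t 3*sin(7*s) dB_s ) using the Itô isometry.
Var = 9*t/2 - 9*sin(14*t)/28

The Itô integral of a deterministic integrand f(s) has mean 0 because each increment f(s) * (B_{s+ds} - B_s) has mean 0. By the Itô isometry:
  Var( int_0^t f(s) dB_s ) = E[ (int_0^t f(s) dB_s)^2 ] = int_0^t f(s)^2 ds.
Here f(s) = 3*sin(7*s), so f(s)^2 = 9*sin(7*s)^2. Integrate:
  int_0^t (9*sin(7*s)^2) ds = 9*t/2 - 9*sin(14*t)/28.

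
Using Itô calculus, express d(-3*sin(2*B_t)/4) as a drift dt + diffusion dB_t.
d(-3*sin(2*B_t)/4) = (3*sin(2*B_t)/2) dt + (-3*cos(2*B_t)/2) dB_t

Itô's formula for f(B_t) gives d f(B_t) = f'(B_t) dB_t + (1/2) f''(B_t) dt. Compute derivatives of f(x) = -3*sin(2*x)/4:
  f'(x)  = -3*cos(2*x)/2
  f''(x) = 3*sin(2*x)
Substitute x = B_t and multiply the f'' term by 1/2:
  drift     = (1/2) * (3*sin(2*x)) evaluated at B_t = 3*sin(2*B_t)/2
  diffusion = (-3*cos(2*x)/2) evaluated at B_t = -3*cos(2*B_t)/2
Therefore d(-3*sin(2*B_t)/4) = (3*sin(2*B_t)/2) dt + (-3*cos(2*B_t)/2) dB_t.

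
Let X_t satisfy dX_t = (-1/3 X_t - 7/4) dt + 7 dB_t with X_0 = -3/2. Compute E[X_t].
E[X_t] = -21/4 + 15*exp(-t/3)/4

Taking expectations and using E[dB_t] = 0, the mean m(t) = E[X_t] satisfies the ODE m'(t) = a m(t) + b with m(0) = x_0. With a = -1/3, b = -7/4, x_0 = -3/2, the solution is
  m(t) = x_0 * exp(a t) + (b/a) * (exp(a t) - 1)
       = (-3/2) * exp((-1/3) t) + ((-7/4)/(-1/3)) * (exp((-1/3) t) - 1)
       = -21/4 + 15*exp(-t/3)/4.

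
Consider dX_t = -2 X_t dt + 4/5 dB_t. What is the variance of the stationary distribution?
lim Var(X_t) = 4/25

The OU SDE dX = -theta X dt + sigma dB admits the integrating factor exp(theta t): d(exp(theta t) X_t) = sigma exp(theta t) dB_t. Integrating from 0 to t gives X_t = x_0 * exp(-theta t) + sigma * int_0^t exp(-theta (t-s)) dB_s for any initial x_0. The Itô integral has variance (by the Itô isometry) sigma^2 * int_0^t exp(-2 theta (t - s)) ds = sigma^2 * (1 - exp(-2 theta t)) / (2 theta), independent of x_0.
With theta = 2, sigma = 4/5:
  Var(X_t) = (4/5)^2 * (1 - exp(-2*2 t)) / (2 * 2) = 4/25 - 4*exp(-4*t)/25.
As t -> infinity, exp(-2*2 t) -> 0, so the stationary variance is sigma^2 / (2 theta) = 4/25.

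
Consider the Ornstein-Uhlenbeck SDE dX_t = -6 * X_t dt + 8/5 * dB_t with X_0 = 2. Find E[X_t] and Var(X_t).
E[X_t] = 2*exp(-6*t); Var(X_t) = 16/75 - 16*exp(-12*t)/75

The OU SDE dX = -theta X dt + sigma dB admits the integrating factor exp(theta t): d(exp(theta t) X_t) = sigma exp(theta t) dB_t. Integrating from 0 to t:
  X_t = x_0 * exp(-theta t) + sigma * int_0^t exp(-theta (t-s)) dB_s.
The Itô integral has mean 0 and (by the Itô isometry) variance sigma^2 * int_0^t exp(-2 theta (t - s)) ds = sigma^2 * (1 - exp(-2 theta t)) / (2 theta).
With theta = 6, sigma = 8/5, x_0 = 2:
  E[X_t] = 2 * exp(-6 t) = 2*exp(-6*t)
  Var(X_t) = (8/5)^2 * (1 - exp(-2*6 t)) / (2 * 6) = 16/75 - 16*exp(-12*t)/75.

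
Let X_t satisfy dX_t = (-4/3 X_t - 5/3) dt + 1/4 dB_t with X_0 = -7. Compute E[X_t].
E[X_t] = -5/4 - 23*exp(-4*t/3)/4

Taking expectations and using E[dB_t] = 0, the mean m(t) = E[X_t] satisfies the ODE m'(t) = a m(t) + b with m(0) = x_0. With a = -4/3, b = -5/3, x_0 = -7, the solution is
  m(t) = x_0 * exp(a t) + (b/a) * (exp(a t) - 1)
       = (-7) * exp((-4/3) t) + ((-5/3)/(-4/3)) * (exp((-4/3) t) - 1)
       = -5/4 - 23*exp(-4*t/3)/4.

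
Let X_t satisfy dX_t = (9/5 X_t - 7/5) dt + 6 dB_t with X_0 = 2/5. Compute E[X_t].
E[X_t] = 7/9 - 17*exp(9*t/5)/45

Taking expectations and using E[dB_t] = 0, the mean m(t) = E[X_t] satisfies the ODE m'(t) = a m(t) + b with m(0) = x_0. With a = 9/5, b = -7/5, x_0 = 2/5, the solution is
  m(t) = x_0 * exp(a t) + (b/a) * (exp(a t) - 1)
       = (2/5) * exp((9/5) t) + ((-7/5)/(9/5)) * (exp((9/5) t) - 1)
       = 7/9 - 17*exp(9*t/5)/45.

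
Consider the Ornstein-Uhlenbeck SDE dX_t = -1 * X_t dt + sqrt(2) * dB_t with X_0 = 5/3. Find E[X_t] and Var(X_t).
E[X_t] = 5*exp(-t)/3; Var(X_t) = 1 - exp(-2*t)

The OU SDE dX = -theta X dt + sigma dB admits the integrating factor exp(theta t): d(exp(theta t) X_t) = sigma exp(theta t) dB_t. Integrating from 0 to t:
  X_t = x_0 * exp(-theta t) + sigma * int_0^t exp(-theta (t-s)) dB_s.
The Itô integral has mean 0 and (by the Itô isometry) variance sigma^2 * int_0^t exp(-2 theta (t - s)) ds = sigma^2 * (1 - exp(-2 theta t)) / (2 theta).
With theta = 1, sigma = sqrt(2), x_0 = 5/3:
  E[X_t] = 5/3 * exp(-1 t) = 5*exp(-t)/3
  Var(X_t) = (sqrt(2))^2 * (1 - exp(-2*1 t)) / (2 * 1) = 1 - exp(-2*t).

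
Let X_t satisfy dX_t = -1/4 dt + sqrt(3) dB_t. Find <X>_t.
<X>_t = 3*t

For an Itô process dX_t = a(t) dt + b(t) dB_t, the quadratic variation is <X>_t = int_0^t b(s)^2 ds (the drift term does not contribute). Here b(s) = sqrt(3), so
  b(s)^2 = 3.
Integrating from 0 to t:
  <X>_t = int_0^t (3) ds = 3*t.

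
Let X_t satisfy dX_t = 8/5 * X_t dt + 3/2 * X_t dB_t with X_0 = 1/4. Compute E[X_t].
E[X_t] = exp(8*t/5)/4

For GBM dX = mu X dt + sigma X dB with X_0 = x_0, apply Itô to Y = log X: dY = (mu - sigma^2/2) dt + sigma dB, so Y_t = log(x_0) + (mu - sigma^2/2) t + sigma B_t and hence X_t = x_0 * exp((mu - sigma^2/2) t + sigma B_t).
With mu = 8/5, sigma = 3/2, x_0 = 1/4, this gives:
  X_t = 1/4 * exp((19/40) * t + (3/2) * B_t).
Since sigma*B_t ~ Normal(0, sigma^2 t), E[exp(sigma*B_t)] = exp(sigma^2 t / 2); so E[X_t] = x_0 * exp((mu - sigma^2/2) t) * exp(sigma^2 t / 2) = x_0 * exp(mu t) = exp(8*t/5)/4.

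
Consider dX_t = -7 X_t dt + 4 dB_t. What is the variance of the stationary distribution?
lim Var(X_t) = 8/7

The OU SDE dX = -theta X dt + sigma dB admits the integrating factor exp(theta t): d(exp(theta t) X_t) = sigma exp(theta t) dB_t. Integrating from 0 to t gives X_t = x_0 * exp(-theta t) + sigma * int_0^t exp(-theta (t-s)) dB_s for any initial x_0. The Itô integral has variance (by the Itô isometry) sigma^2 * int_0^t exp(-2 theta (t - s)) ds = sigma^2 * (1 - exp(-2 theta t)) / (2 theta), independent of x_0.
With theta = 7, sigma = 4:
  Var(X_t) = (4)^2 * (1 - exp(-2*7 t)) / (2 * 7) = 8/7 - 8*exp(-14*t)/7.
As t -> infinity, exp(-2*7 t) -> 0, so the stationary variance is sigma^2 / (2 theta) = 8/7.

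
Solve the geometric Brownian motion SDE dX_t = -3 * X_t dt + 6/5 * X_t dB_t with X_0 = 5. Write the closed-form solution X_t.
X_t = 5 * exp((-93/25) * t + (6/5) * B_t)

For GBM dX = mu X dt + sigma X dB with X_0 = x_0, apply Itô to Y = log X: dY = (mu - sigma^2/2) dt + sigma dB, so Y_t = log(x_0) + (mu - sigma^2/2) t + sigma B_t and hence X_t = x_0 * exp((mu - sigma^2/2) t + sigma B_t).
With mu = -3, sigma = 6/5, x_0 = 5, this gives:
  X_t = 5 * exp((-93/25) * t + (6/5) * B_t).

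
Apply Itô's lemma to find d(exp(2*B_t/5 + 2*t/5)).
d(exp(2*B_t/5 + 2*t/5)) = (12*exp(2*B_t/5 + 2*t/5)/25) dt + (2*exp(2*B_t/5 + 2*t/5)/5) dB_t

Itô's formula for f(t, x): d f(t, B_t) = (f_t + (1/2) f_xx) dt + f_x dB_t. Compute partials of f(t, x) = exp(2*t/5 + 2*x/5):
  f_t(t,x)  = 2*exp(2*t/5 + 2*x/5)/5
  f_x(t,x)  = 2*exp(2*t/5 + 2*x/5)/5
  f_xx(t,x) = 4*exp(2*t/5 + 2*x/5)/25
Assemble drift = f_t + (1/2) f_xx = 12*exp(2*t/5 + 2*x/5)/25 and diffusion = f_x = 2*exp(2*t/5 + 2*x/5)/5. Substituting x = B_t:
  d(exp(2*B_t/5 + 2*t/5)) = (12*exp(2*B_t/5 + 2*t/5)/25) dt + (2*exp(2*B_t/5 + 2*t/5)/5) dB_t.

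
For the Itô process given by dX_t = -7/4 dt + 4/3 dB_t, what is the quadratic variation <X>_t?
<X>_t = 16*t/9

For an Itô process dX_t = a(t) dt + b(t) dB_t, the quadratic variation is <X>_t = int_0^t b(s)^2 ds (the drift term does not contribute). Here b(s) = 4/3, so
  b(s)^2 = 16/9.
Integrating from 0 to t:
  <X>_t = int_0^t (16/9) ds = 16*t/9.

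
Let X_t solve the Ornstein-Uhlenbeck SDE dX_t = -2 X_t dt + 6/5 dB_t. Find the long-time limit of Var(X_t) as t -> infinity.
lim Var(X_t) = 9/25

The OU SDE dX = -theta X dt + sigma dB admits the integrating factor exp(theta t): d(exp(theta t) X_t) = sigma exp(theta t) dB_t. Integrating from 0 to t gives X_t = x_0 * exp(-theta t) + sigma * int_0^t exp(-theta (t-s)) dB_s for any initial x_0. The Itô integral has variance (by the Itô isometry) sigma^2 * int_0^t exp(-2 theta (t - s)) ds = sigma^2 * (1 - exp(-2 theta t)) / (2 theta), independent of x_0.
With theta = 2, sigma = 6/5:
  Var(X_t) = (6/5)^2 * (1 - exp(-2*2 t)) / (2 * 2) = 9/25 - 9*exp(-4*t)/25.
As t -> infinity, exp(-2*2 t) -> 0, so the stationary variance is sigma^2 / (2 theta) = 9/25.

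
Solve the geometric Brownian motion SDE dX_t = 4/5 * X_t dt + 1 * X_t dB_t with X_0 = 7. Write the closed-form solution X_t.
X_t = 7 * exp((3/10) * t + (1) * B_t)

For GBM dX = mu X dt + sigma X dB with X_0 = x_0, apply Itô to Y = log X: dY = (mu - sigma^2/2) dt + sigma dB, so Y_t = log(x_0) + (mu - sigma^2/2) t + sigma B_t and hence X_t = x_0 * exp((mu - sigma^2/2) t + sigma B_t).
With mu = 4/5, sigma = 1, x_0 = 7, this gives:
  X_t = 7 * exp((3/10) * t + (1) * B_t).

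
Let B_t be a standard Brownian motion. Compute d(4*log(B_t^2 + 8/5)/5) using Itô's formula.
d(4*log(B_t^2 + 8/5)/5) = (4*(8 - 5*B_t^2)/(5*B_t^2 + 8)^2) dt + (8*B_t/(5*B_t^2 + 8)) dB_t

Itô's formula for f(B_t) gives d f(B_t) = f'(B_t) dB_t + (1/2) f''(B_t) dt. Compute derivatives of f(x) = 4*log(x^2 + 8/5)/5:
  f'(x)  = 8*x/(5*x^2 + 8)
  f''(x) = 8*(8 - 5*x^2)/(5*x^2 + 8)^2
Substitute x = B_t and multiply the f'' term by 1/2:
  drift     = (1/2) * (8*(8 - 5*x^2)/(5*x^2 + 8)^2) evaluated at B_t = 4*(8 - 5*B_t^2)/(5*B_t^2 + 8)^2
  diffusion = (8*x/(5*x^2 + 8)) evaluated at B_t = 8*B_t/(5*B_t^2 + 8)
Therefore d(4*log(B_t^2 + 8/5)/5) = (4*(8 - 5*B_t^2)/(5*B_t^2 + 8)^2) dt + (8*B_t/(5*B_t^2 + 8)) dB_t.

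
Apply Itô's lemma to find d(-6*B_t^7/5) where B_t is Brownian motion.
d(-6*B_t^7/5) = (-126*B_t^5/5) dt + (-42*B_t^6/5) dB_t

Itô's formula for f(B_t) gives d f(B_t) = f'(B_t) dB_t + (1/2) f''(B_t) dt. Compute derivatives of f(x) = -6*x^7/5:
  f'(x)  = -42*x^6/5
  f''(x) = -252*x^5/5
Substitute x = B_t and multiply the f'' term by 1/2:
  drift     = (1/2) * (-252*x^5/5) evaluated at B_t = -126*B_t^5/5
  diffusion = (-42*x^6/5) evaluated at B_t = -42*B_t^6/5
Therefore d(-6*B_t^7/5) = (-126*B_t^5/5) dt + (-42*B_t^6/5) dB_t.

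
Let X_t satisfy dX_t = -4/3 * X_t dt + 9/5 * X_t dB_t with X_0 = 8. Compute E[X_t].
E[X_t] = 8*exp(-4*t/3)

For GBM dX = mu X dt + sigma X dB with X_0 = x_0, apply Itô to Y = log X: dY = (mu - sigma^2/2) dt + sigma dB, so Y_t = log(x_0) + (mu - sigma^2/2) t + sigma B_t and hence X_t = x_0 * exp((mu - sigma^2/2) t + sigma B_t).
With mu = -4/3, sigma = 9/5, x_0 = 8, this gives:
  X_t = 8 * exp((-443/150) * t + (9/5) * B_t).
Since sigma*B_t ~ Normal(0, sigma^2 t), E[exp(sigma*B_t)] = exp(sigma^2 t / 2); so E[X_t] = x_0 * exp((mu - sigma^2/2) t) * exp(sigma^2 t / 2) = x_0 * exp(mu t) = 8*exp(-4*t/3).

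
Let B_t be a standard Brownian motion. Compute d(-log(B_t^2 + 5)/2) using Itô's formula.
d(-log(B_t^2 + 5)/2) = ((B_t^2 - 5)/(2*(B_t^2 + 5)^2)) dt + (-B_t/(B_t^2 + 5)) dB_t

Itô's formula for f(B_t) gives d f(B_t) = f'(B_t) dB_t + (1/2) f''(B_t) dt. Compute derivatives of f(x) = -log(x^2 + 5)/2:
  f'(x)  = -x/(x^2 + 5)
  f''(x) = (x^2 - 5)/(x^2 + 5)^2
Substitute x = B_t and multiply the f'' term by 1/2:
  drift     = (1/2) * ((x^2 - 5)/(x^2 + 5)^2) evaluated at B_t = (B_t^2 - 5)/(2*(B_t^2 + 5)^2)
  diffusion = (-x/(x^2 + 5)) evaluated at B_t = -B_t/(B_t^2 + 5)
Therefore d(-log(B_t^2 + 5)/2) = ((B_t^2 - 5)/(2*(B_t^2 + 5)^2)) dt + (-B_t/(B_t^2 + 5)) dB_t.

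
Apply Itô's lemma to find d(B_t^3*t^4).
d(B_t^3*t^4) = (B_t*t^3*(4*B_t^2 + 3*t)) dt + (3*B_t^2*t^4) dB_t

Itô's formula for f(t, x): d f(t, B_t) = (f_t + (1/2) f_xx) dt + f_x dB_t. Compute partials of f(t, x) = t^4*x^3:
  f_t(t,x)  = 4*t^3*x^3
  f_x(t,x)  = 3*t^4*x^2
  f_xx(t,x) = 6*t^4*x
Assemble drift = f_t + (1/2) f_xx = t^3*x*(3*t + 4*x^2) and diffusion = f_x = 3*t^4*x^2. Substituting x = B_t:
  d(B_t^3*t^4) = (B_t*t^3*(4*B_t^2 + 3*t)) dt + (3*B_t^2*t^4) dB_t.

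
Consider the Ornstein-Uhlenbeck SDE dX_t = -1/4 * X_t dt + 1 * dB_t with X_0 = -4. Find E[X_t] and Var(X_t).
E[X_t] = -4*exp(-t/4); Var(X_t) = 2 - 2*exp(-t/2)

The OU SDE dX = -theta X dt + sigma dB admits the integrating factor exp(theta t): d(exp(theta t) X_t) = sigma exp(theta t) dB_t. Integrating from 0 to t:
  X_t = x_0 * exp(-theta t) + sigma * int_0^t exp(-theta (t-s)) dB_s.
The Itô integral has mean 0 and (by the Itô isometry) variance sigma^2 * int_0^t exp(-2 theta (t - s)) ds = sigma^2 * (1 - exp(-2 theta t)) / (2 theta).
With theta = 1/4, sigma = 1, x_0 = -4:
  E[X_t] = -4 * exp(-1/4 t) = -4*exp(-t/4)
  Var(X_t) = (1)^2 * (1 - exp(-2*1/4 t)) / (2 * 1/4) = 2 - 2*exp(-t/2).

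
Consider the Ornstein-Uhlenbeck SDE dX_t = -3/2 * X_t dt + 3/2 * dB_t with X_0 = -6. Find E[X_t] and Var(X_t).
E[X_t] = -6*exp(-3*t/2); Var(X_t) = 3/4 - 3*exp(-3*t)/4

The OU SDE dX = -theta X dt + sigma dB admits the integrating factor exp(theta t): d(exp(theta t) X_t) = sigma exp(theta t) dB_t. Integrating from 0 to t:
  X_t = x_0 * exp(-theta t) + sigma * int_0^t exp(-theta (t-s)) dB_s.
The Itô integral has mean 0 and (by the Itô isometry) variance sigma^2 * int_0^t exp(-2 theta (t - s)) ds = sigma^2 * (1 - exp(-2 theta t)) / (2 theta).
With theta = 3/2, sigma = 3/2, x_0 = -6:
  E[X_t] = -6 * exp(-3/2 t) = -6*exp(-3*t/2)
  Var(X_t) = (3/2)^2 * (1 - exp(-2*3/2 t)) / (2 * 3/2) = 3/4 - 3*exp(-3*t)/4.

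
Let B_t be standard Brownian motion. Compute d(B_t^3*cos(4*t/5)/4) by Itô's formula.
d(B_t^3*cos(4*t/5)/4) = (B_t*(-4*B_t^2*sin(4*t/5) + 15*cos(4*t/5))/20) dt + (3*B_t^2*cos(4*t/5)/4) dB_t

Itô's formula for f(t, x): d f(t, B_t) = (f_t + (1/2) f_xx) dt + f_x dB_t. Compute partials of f(t, x) = x^3*cos(4*t/5)/4:
  f_t(t,x)  = -x^3*sin(4*t/5)/5
  f_x(t,x)  = 3*x^2*cos(4*t/5)/4
  f_xx(t,x) = 3*x*cos(4*t/5)/2
Assemble drift = f_t + (1/2) f_xx = x*(-4*x^2*sin(4*t/5) + 15*cos(4*t/5))/20 and diffusion = f_x = 3*x^2*cos(4*t/5)/4. Substituting x = B_t:
  d(B_t^3*cos(4*t/5)/4) = (B_t*(-4*B_t^2*sin(4*t/5) + 15*cos(4*t/5))/20) dt + (3*B_t^2*cos(4*t/5)/4) dB_t.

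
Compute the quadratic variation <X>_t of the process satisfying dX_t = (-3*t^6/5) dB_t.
<X>_t = 9*t^13/325

For an Itô process dX_t = a(t) dt + b(t) dB_t, the quadratic variation is <X>_t = int_0^t b(s)^2 ds (the drift term does not contribute). Here b(s) = -3*s^6/5, so
  b(s)^2 = 9*s^12/25.
Integrating from 0 to t:
  <X>_t = int_0^t (9*s^12/25) ds = 9*t^13/325.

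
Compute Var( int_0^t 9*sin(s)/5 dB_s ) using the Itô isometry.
Var = 81*t/50 - 81*sin(2*t)/100

The Itô integral of a deterministic integrand f(s) has mean 0 because each increment f(s) * (B_{s+ds} - B_s) has mean 0. By the Itô isometry:
  Var( int_0^t f(s) dB_s ) = E[ (int_0^t f(s) dB_s)^2 ] = int_0^t f(s)^2 ds.
Here f(s) = 9*sin(s)/5, so f(s)^2 = 81*sin(s)^2/25. Integrate:
  int_0^t (81*sin(s)^2/25) ds = 81*t/50 - 81*sin(2*t)/100.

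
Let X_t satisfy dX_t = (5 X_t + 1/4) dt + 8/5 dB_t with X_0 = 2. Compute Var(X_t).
Var(X_t) = 32*exp(10*t)/125 - 32/125

The variance V(t) = Var(X_t) satisfies V'(t) = 2 a V(t) + c^2 with V(0) = 0 (drift coefficient is linear in X, diffusion is constant). With a = 5, c = 8/5, the solution is
  V(t) = (c^2 / (2 a)) * (exp(2 a t) - 1)
       = ((8/5)^2 / (2*5)) * (exp(10 t) - 1)
       = 32*exp(10*t)/125 - 32/125.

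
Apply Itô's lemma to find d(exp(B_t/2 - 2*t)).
d(exp(B_t/2 - 2*t)) = (-15*exp(B_t/2 - 2*t)/8) dt + (exp(B_t/2 - 2*t)/2) dB_t

Itô's formula for f(t, x): d f(t, B_t) = (f_t + (1/2) f_xx) dt + f_x dB_t. Compute partials of f(t, x) = exp(-2*t + x/2):
  f_t(t,x)  = -2*exp(-2*t + x/2)
  f_x(t,x)  = exp(-2*t + x/2)/2
  f_xx(t,x) = exp(-2*t + x/2)/4
Assemble drift = f_t + (1/2) f_xx = -15*exp(-2*t + x/2)/8 and diffusion = f_x = exp(-2*t + x/2)/2. Substituting x = B_t:
  d(exp(B_t/2 - 2*t)) = (-15*exp(B_t/2 - 2*t)/8) dt + (exp(B_t/2 - 2*t)/2) dB_t.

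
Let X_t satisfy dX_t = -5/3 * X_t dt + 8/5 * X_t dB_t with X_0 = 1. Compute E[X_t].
E[X_t] = exp(-5*t/3)

For GBM dX = mu X dt + sigma X dB with X_0 = x_0, apply Itô to Y = log X: dY = (mu - sigma^2/2) dt + sigma dB, so Y_t = log(x_0) + (mu - sigma^2/2) t + sigma B_t and hence X_t = x_0 * exp((mu - sigma^2/2) t + sigma B_t).
With mu = -5/3, sigma = 8/5, x_0 = 1, this gives:
  X_t = 1 * exp((-221/75) * t + (8/5) * B_t).
Since sigma*B_t ~ Normal(0, sigma^2 t), E[exp(sigma*B_t)] = exp(sigma^2 t / 2); so E[X_t] = x_0 * exp((mu - sigma^2/2) t) * exp(sigma^2 t / 2) = x_0 * exp(mu t) = exp(-5*t/3).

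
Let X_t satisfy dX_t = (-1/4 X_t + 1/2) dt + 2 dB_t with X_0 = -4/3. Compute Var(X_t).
Var(X_t) = 8 - 8*exp(-t/2)

The variance V(t) = Var(X_t) satisfies V'(t) = 2 a V(t) + c^2 with V(0) = 0 (drift coefficient is linear in X, diffusion is constant). With a = -1/4, c = 2, the solution is
  V(t) = (c^2 / (2 a)) * (exp(2 a t) - 1)
       = (2^2 / (2*(-1/4))) * (exp((-1/2) t) - 1)
       = 8 - 8*exp(-t/2).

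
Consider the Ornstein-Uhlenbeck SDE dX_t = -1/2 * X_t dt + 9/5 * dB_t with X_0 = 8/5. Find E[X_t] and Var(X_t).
E[X_t] = 8*exp(-t/2)/5; Var(X_t) = 81/25 - 81*exp(-t)/25

The OU SDE dX = -theta X dt + sigma dB admits the integrating factor exp(theta t): d(exp(theta t) X_t) = sigma exp(theta t) dB_t. Integrating from 0 to t:
  X_t = x_0 * exp(-theta t) + sigma * int_0^t exp(-theta (t-s)) dB_s.
The Itô integral has mean 0 and (by the Itô isometry) variance sigma^2 * int_0^t exp(-2 theta (t - s)) ds = sigma^2 * (1 - exp(-2 theta t)) / (2 theta).
With theta = 1/2, sigma = 9/5, x_0 = 8/5:
  E[X_t] = 8/5 * exp(-1/2 t) = 8*exp(-t/2)/5
  Var(X_t) = (9/5)^2 * (1 - exp(-2*1/2 t)) / (2 * 1/2) = 81/25 - 81*exp(-t)/25.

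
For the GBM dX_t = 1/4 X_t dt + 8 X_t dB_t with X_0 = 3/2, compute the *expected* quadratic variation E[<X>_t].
E[<X>_t] = 96*exp(129*t/2)/43 - 96/43

<X>_t = int_0^t (8 * X_s)^2 ds. Taking expectation inside the integral: E[<X>_t] = 8^2 * int_0^t E[X_s^2] ds. For GBM, E[X_s^2] = x_0^2 * exp((2 mu + sigma^2) s). Integrating:
  E[<X>_t] = 8^2 * (3/2)^2 * (exp((2*(1/4) + 8^2) t) - 1) / (2*(1/4) + 8^2)
           = 8^2 * (3/2)^2 * (exp((129/2) t) - 1) / (129/2) = 96*exp(129*t/2)/43 - 96/43.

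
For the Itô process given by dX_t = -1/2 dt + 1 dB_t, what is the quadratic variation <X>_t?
<X>_t = t

For an Itô process dX_t = a(t) dt + b(t) dB_t, the quadratic variation is <X>_t = int_0^t b(s)^2 ds (the drift term does not contribute). Here b(s) = 1, so
  b(s)^2 = 1.
Integrating from 0 to t:
  <X>_t = int_0^t (1) ds = t.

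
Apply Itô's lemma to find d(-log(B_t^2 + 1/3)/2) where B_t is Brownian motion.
d(-log(B_t^2 + 1/3)/2) = (3*(3*B_t^2 - 1)/(2*(3*B_t^2 + 1)^2)) dt + (-3*B_t/(3*B_t^2 + 1)) dB_t

Itô's formula for f(B_t) gives d f(B_t) = f'(B_t) dB_t + (1/2) f''(B_t) dt. Compute derivatives of f(x) = -log(x^2 + 1/3)/2:
  f'(x)  = -3*x/(3*x^2 + 1)
  f''(x) = 3*(3*x^2 - 1)/(3*x^2 + 1)^2
Substitute x = B_t and multiply the f'' term by 1/2:
  drift     = (1/2) * (3*(3*x^2 - 1)/(3*x^2 + 1)^2) evaluated at B_t = 3*(3*B_t^2 - 1)/(2*(3*B_t^2 + 1)^2)
  diffusion = (-3*x/(3*x^2 + 1)) evaluated at B_t = -3*B_t/(3*B_t^2 + 1)
Therefore d(-log(B_t^2 + 1/3)/2) = (3*(3*B_t^2 - 1)/(2*(3*B_t^2 + 1)^2)) dt + (-3*B_t/(3*B_t^2 + 1)) dB_t.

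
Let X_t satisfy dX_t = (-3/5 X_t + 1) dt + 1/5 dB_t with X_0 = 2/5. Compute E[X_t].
E[X_t] = 5/3 - 19*exp(-3*t/5)/15

Taking expectations and using E[dB_t] = 0, the mean m(t) = E[X_t] satisfies the ODE m'(t) = a m(t) + b with m(0) = x_0. With a = -3/5, b = 1, x_0 = 2/5, the solution is
  m(t) = x_0 * exp(a t) + (b/a) * (exp(a t) - 1)
       = (2/5) * exp((-3/5) t) + (1/(-3/5)) * (exp((-3/5) t) - 1)
       = 5/3 - 19*exp(-3*t/5)/15.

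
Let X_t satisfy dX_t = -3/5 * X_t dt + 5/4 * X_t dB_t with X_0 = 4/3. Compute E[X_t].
E[X_t] = 4*exp(-3*t/5)/3

For GBM dX = mu X dt + sigma X dB with X_0 = x_0, apply Itô to Y = log X: dY = (mu - sigma^2/2) dt + sigma dB, so Y_t = log(x_0) + (mu - sigma^2/2) t + sigma B_t and hence X_t = x_0 * exp((mu - sigma^2/2) t + sigma B_t).
With mu = -3/5, sigma = 5/4, x_0 = 4/3, this gives:
  X_t = 4/3 * exp((-221/160) * t + (5/4) * B_t).
Since sigma*B_t ~ Normal(0, sigma^2 t), E[exp(sigma*B_t)] = exp(sigma^2 t / 2); so E[X_t] = x_0 * exp((mu - sigma^2/2) t) * exp(sigma^2 t / 2) = x_0 * exp(mu t) = 4*exp(-3*t/5)/3.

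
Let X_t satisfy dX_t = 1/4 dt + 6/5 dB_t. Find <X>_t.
<X>_t = 36*t/25

For an Itô process dX_t = a(t) dt + b(t) dB_t, the quadratic variation is <X>_t = int_0^t b(s)^2 ds (the drift term does not contribute). Here b(s) = 6/5, so
  b(s)^2 = 36/25.
Integrating from 0 to t:
  <X>_t = int_0^t (36/25) ds = 36*t/25.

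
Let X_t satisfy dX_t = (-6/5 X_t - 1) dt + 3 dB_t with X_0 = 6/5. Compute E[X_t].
E[X_t] = -5/6 + 61*exp(-6*t/5)/30

Taking expectations and using E[dB_t] = 0, the mean m(t) = E[X_t] satisfies the ODE m'(t) = a m(t) + b with m(0) = x_0. With a = -6/5, b = -1, x_0 = 6/5, the solution is
  m(t) = x_0 * exp(a t) + (b/a) * (exp(a t) - 1)
       = (6/5) * exp((-6/5) t) + ((-1)/(-6/5)) * (exp((-6/5) t) - 1)
       = -5/6 + 61*exp(-6*t/5)/30.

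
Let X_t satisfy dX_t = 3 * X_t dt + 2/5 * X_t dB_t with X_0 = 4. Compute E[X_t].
E[X_t] = 4*exp(3*t)

For GBM dX = mu X dt + sigma X dB with X_0 = x_0, apply Itô to Y = log X: dY = (mu - sigma^2/2) dt + sigma dB, so Y_t = log(x_0) + (mu - sigma^2/2) t + sigma B_t and hence X_t = x_0 * exp((mu - sigma^2/2) t + sigma B_t).
With mu = 3, sigma = 2/5, x_0 = 4, this gives:
  X_t = 4 * exp((73/25) * t + (2/5) * B_t).
Since sigma*B_t ~ Normal(0, sigma^2 t), E[exp(sigma*B_t)] = exp(sigma^2 t / 2); so E[X_t] = x_0 * exp((mu - sigma^2/2) t) * exp(sigma^2 t / 2) = x_0 * exp(mu t) = 4*exp(3*t).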